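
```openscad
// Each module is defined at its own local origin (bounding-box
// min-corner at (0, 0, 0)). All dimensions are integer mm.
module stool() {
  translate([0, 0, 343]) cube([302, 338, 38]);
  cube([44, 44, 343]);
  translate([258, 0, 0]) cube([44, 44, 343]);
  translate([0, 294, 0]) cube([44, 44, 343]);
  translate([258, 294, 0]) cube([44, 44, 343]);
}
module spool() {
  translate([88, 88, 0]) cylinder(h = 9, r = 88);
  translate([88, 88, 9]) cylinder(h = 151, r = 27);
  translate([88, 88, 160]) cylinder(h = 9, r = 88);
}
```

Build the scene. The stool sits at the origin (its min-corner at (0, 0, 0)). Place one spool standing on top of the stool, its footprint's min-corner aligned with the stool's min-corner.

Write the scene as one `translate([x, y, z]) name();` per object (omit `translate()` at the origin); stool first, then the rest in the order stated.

stool();
translate([0, 0, 381]) spool();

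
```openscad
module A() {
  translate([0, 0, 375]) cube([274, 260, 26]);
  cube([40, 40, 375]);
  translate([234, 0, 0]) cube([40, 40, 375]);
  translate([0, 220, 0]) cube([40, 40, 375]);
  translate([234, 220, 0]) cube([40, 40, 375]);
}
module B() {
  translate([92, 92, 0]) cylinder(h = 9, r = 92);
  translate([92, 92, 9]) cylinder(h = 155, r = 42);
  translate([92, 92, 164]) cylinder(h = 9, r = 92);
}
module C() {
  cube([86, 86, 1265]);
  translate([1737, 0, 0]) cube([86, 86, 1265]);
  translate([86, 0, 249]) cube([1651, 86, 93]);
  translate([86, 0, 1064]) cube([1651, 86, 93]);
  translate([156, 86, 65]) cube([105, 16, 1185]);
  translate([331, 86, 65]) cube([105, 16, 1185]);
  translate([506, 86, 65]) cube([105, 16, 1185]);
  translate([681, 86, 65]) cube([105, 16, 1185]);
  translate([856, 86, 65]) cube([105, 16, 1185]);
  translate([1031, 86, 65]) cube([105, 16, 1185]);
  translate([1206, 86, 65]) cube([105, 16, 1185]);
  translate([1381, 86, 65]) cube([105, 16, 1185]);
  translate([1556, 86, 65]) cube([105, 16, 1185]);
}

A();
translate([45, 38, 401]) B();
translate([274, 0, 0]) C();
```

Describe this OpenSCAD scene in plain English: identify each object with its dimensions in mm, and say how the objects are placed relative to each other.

A is a four-legged stool. The seat is 274×260 mm, 26 mm thick, top at z = 401 mm. It stands on four square legs, each 40×40 mm in cross-section, from z = 0 to the seat underside, each flush with a corner of the seat.

B is a spool: two coaxial disc flanges of radius 92 mm and thickness 9 mm, joined by a core cylinder of radius 42 mm and height 155 mm. The lower flange rests on z = 0 and the three cylinders share a vertical axis.

C is a fence section. Two 86×86 mm posts, 1265 mm tall, stand on the floor with a clear span of 1651 mm between their inner faces. Two horizontal rails of 86×93 mm section span the gap between the posts with their undersides at z = 249 mm and z = 1064 mm, flush with the posts' −y face. 9 pickets, each 105 mm wide, 16 mm thick and 1185 mm tall, are fixed to the +y face of the rails with their bottoms at z = 65 mm, evenly spaced across the span with equal gaps (rounded down to the nearest mm) at the −x end and between each pair — any rounding remainder accumulates at the +x end.

The spool is on top of the stool, centred. The fence section is against the stool's +x side, with their −y faces flush.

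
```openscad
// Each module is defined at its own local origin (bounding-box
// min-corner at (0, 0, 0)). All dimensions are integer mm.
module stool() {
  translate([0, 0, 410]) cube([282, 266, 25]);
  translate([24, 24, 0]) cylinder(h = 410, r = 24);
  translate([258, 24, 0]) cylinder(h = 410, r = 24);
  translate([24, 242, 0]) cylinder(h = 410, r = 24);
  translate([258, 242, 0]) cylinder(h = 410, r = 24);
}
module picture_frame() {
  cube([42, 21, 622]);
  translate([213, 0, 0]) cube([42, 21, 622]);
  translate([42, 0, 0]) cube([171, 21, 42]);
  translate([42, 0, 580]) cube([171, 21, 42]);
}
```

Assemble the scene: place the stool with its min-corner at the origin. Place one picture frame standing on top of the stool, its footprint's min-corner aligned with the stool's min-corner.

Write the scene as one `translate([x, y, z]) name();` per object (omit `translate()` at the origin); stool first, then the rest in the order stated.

stool();
translate([0, 0, 435]) picture_frame();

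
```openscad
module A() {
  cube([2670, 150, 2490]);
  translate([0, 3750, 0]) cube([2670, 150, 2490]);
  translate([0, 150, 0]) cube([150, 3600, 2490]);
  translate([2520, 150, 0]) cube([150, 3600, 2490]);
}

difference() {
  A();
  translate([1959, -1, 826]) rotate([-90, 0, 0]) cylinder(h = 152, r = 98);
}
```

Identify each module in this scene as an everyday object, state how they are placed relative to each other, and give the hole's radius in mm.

The subtracted cylinder has r = 98 mm.

A is a house frame. The house frame has a circular hole through its front wall. The hole's radius is 98 mm.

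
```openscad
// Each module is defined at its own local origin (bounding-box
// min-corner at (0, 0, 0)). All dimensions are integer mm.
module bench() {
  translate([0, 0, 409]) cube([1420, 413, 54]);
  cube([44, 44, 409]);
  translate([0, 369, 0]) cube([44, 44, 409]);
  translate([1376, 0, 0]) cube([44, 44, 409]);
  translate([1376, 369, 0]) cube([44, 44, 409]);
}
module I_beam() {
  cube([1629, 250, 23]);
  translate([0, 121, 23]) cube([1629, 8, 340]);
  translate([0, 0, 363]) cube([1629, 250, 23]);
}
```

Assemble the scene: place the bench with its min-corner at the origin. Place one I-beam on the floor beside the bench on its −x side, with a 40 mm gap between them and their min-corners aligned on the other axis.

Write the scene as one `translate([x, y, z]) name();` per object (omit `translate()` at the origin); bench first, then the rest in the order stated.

bench();
translate([-1669, 0, 0]) I_beam();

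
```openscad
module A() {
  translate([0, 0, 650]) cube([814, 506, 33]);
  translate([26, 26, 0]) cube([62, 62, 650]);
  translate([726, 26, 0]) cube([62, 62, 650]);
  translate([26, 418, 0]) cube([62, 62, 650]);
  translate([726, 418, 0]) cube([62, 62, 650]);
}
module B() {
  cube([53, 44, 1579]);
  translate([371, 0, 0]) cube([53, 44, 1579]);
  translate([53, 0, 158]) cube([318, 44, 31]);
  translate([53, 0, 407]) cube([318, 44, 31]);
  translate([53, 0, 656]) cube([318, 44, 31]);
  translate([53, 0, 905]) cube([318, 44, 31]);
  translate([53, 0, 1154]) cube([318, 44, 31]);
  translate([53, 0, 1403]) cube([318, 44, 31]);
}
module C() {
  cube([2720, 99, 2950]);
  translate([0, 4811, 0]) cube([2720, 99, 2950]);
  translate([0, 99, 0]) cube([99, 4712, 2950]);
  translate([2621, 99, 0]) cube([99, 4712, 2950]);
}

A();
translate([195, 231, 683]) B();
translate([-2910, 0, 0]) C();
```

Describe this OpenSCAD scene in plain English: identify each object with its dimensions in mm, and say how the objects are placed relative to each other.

A is a table: top 814 mm (x) × 506 mm (y), 33 mm thick, upper face at z = 683 mm, on four 62×62 mm square legs, each inset 26 mm from the nearest pair of top edges, running from z = 0 to the bottom of the top.

B is a straight ladder. Two 53×44 mm vertical rails, 1579 mm tall, stand 424 mm apart (outside-to-outside) with their front faces coplanar on the −y side. 6 rungs, each 44 mm deep and 31 mm tall, span between the inner faces of the rails, front faces flush with the rails. The lowest rung's underside is at z = 158 mm and rungs are spaced 249 mm apart (underside to underside).

C is a box-shaped house frame (walls only): outside footprint 2720×4910 mm, wall height 2950 mm, wall thickness 99 mm. The two y-facing walls run the full x-width; the two x-facing walls fit between the inner faces of the y-facing walls.

The ladder is on top of the table, centred. The house frame is on the floor beside the table on its −x side.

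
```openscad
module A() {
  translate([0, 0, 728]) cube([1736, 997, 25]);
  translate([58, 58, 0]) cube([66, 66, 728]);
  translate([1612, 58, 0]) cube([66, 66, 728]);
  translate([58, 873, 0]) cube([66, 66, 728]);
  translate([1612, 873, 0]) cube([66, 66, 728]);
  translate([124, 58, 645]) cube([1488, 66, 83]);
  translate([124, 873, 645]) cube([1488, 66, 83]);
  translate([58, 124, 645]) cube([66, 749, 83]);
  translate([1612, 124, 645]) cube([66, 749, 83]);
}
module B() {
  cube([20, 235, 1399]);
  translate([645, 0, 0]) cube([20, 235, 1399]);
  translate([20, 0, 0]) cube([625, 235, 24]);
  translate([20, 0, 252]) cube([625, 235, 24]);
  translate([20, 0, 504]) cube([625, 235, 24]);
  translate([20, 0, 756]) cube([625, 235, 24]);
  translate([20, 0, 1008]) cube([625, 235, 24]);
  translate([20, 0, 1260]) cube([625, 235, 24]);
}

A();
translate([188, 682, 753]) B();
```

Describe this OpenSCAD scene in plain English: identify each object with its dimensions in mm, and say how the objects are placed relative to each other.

A is a table with a 1736×997 mm rectangular top, 25 mm thick, top surface at z = 753 mm, supported by four 66×66 mm square legs, each inset 58 mm from the nearest pair of top edges, running from the floor. Four apron rails, 66 mm thick and 83 mm tall, run between adjacent legs with their top edges flush with the underside of the top and their outer faces flush with the legs' outer faces.

B is a bookshelf 665 mm wide overall, 235 mm deep and 1399 mm tall. The two sides are 20 mm thick vertical panels. 6 horizontal shelves of 24 mm thickness span between the inner faces of the sides; the lowest shelf sits on the floor and shelves are stacked with a clear vertical gap of 228 mm between each pair.

The bookshelf is on top of the table.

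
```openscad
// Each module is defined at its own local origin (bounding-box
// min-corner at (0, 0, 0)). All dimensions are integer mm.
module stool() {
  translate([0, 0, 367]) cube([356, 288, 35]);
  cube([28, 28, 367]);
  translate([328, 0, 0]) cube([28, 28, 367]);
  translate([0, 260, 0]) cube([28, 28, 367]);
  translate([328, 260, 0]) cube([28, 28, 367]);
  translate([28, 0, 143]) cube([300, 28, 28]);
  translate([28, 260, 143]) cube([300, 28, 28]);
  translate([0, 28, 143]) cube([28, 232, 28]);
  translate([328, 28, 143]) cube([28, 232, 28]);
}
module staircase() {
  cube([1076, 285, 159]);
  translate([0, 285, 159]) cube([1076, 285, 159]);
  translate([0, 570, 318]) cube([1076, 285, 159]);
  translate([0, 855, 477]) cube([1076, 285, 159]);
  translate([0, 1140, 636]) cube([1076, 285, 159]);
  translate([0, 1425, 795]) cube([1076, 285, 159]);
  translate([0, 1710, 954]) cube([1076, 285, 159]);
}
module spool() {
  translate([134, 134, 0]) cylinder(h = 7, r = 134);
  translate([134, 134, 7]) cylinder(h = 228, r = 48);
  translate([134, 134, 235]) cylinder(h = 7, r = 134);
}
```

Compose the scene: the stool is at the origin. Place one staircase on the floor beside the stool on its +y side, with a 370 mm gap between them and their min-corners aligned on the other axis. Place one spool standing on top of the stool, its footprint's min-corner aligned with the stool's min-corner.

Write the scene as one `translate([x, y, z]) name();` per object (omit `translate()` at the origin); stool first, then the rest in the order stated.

stool();
translate([0, 658, 0]) staircase();
translate([0, 0, 402]) spool();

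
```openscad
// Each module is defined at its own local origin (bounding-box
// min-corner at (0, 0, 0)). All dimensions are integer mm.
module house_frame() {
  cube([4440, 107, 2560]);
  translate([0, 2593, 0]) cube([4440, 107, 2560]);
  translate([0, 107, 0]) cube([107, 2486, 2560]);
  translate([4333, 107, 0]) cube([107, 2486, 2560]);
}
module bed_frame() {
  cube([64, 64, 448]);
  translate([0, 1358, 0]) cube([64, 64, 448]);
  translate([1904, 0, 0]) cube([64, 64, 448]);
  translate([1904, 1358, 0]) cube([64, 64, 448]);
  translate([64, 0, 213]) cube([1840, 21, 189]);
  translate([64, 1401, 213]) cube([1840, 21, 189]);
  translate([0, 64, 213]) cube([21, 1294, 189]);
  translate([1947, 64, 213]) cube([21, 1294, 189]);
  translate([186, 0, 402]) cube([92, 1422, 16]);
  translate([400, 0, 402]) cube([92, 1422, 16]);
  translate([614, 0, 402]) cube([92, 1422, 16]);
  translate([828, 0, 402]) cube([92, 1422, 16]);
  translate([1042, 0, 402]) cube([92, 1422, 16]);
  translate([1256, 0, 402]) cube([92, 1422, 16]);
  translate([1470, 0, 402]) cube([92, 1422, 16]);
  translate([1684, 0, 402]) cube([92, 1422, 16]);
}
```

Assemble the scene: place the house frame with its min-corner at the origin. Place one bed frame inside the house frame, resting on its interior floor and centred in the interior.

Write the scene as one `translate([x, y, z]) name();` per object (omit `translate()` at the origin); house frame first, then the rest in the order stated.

house_frame();
translate([1236, 639, 0]) bed_frame();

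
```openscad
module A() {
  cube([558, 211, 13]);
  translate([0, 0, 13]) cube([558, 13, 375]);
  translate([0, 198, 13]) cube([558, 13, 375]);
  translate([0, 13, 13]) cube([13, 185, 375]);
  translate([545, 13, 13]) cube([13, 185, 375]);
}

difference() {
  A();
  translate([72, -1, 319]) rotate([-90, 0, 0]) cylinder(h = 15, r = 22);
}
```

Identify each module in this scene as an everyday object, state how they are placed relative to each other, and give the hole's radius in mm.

The subtracted cylinder has r = 22 mm.

A is an open box. The open box has a circular hole through its front wall. The hole's radius is 22 mm.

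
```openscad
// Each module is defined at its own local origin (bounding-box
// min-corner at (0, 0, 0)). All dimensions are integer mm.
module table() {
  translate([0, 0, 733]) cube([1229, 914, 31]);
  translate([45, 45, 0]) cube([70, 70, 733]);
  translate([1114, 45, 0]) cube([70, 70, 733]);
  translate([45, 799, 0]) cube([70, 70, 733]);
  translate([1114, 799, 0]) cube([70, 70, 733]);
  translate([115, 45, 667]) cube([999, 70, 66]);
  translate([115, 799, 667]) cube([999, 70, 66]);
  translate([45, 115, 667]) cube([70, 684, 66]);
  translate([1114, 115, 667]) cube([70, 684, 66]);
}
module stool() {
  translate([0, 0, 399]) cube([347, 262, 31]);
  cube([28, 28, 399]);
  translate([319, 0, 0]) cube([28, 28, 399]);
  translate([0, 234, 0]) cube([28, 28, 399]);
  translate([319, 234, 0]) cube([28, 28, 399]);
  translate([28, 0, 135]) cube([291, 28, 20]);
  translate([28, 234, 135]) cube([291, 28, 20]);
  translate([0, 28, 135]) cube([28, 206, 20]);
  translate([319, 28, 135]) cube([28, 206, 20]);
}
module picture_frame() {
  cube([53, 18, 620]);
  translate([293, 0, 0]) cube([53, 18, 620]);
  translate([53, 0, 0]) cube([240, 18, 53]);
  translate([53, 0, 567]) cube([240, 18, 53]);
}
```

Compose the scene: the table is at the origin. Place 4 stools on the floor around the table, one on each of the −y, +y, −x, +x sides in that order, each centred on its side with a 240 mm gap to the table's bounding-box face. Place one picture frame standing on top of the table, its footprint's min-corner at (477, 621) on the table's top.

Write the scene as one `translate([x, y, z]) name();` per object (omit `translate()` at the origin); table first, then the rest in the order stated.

table();
translate([441, -502, 0]) stool();
translate([441, 1154, 0]) stool();
translate([-587, 326, 0]) stool();
translate([1469, 326, 0]) stool();
translate([477, 621, 764]) picture_frame();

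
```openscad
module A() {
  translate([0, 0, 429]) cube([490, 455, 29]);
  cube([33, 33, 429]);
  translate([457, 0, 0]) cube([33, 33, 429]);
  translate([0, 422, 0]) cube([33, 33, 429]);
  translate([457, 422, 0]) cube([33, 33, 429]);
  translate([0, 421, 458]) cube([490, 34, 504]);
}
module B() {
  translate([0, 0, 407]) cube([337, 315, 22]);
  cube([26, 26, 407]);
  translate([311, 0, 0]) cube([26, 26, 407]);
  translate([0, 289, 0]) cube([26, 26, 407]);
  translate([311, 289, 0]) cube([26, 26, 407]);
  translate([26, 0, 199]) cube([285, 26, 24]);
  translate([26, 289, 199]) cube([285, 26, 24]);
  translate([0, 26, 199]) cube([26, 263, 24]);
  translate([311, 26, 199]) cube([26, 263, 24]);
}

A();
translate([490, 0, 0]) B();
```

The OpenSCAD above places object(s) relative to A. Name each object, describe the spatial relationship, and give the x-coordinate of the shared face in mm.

The chair's +x face and the stool's −x face are both at x = 490 mm.

A is a chair. B is a stool. The stool is against the chair's +x side, with their −y faces flush. The x-coordinate of the shared face is 490 mm.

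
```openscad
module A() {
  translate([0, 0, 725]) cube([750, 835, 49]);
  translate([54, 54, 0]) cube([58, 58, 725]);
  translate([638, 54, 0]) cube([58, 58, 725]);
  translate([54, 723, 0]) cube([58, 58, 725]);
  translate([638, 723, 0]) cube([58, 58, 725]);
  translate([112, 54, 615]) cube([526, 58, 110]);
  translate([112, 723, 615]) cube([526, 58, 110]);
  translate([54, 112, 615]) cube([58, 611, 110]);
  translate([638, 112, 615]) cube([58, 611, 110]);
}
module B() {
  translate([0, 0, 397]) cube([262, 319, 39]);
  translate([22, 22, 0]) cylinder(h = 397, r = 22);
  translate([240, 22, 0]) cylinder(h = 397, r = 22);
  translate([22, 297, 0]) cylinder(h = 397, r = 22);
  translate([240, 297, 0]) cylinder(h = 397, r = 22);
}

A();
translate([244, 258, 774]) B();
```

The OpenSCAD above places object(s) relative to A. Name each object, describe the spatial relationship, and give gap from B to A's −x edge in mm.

The stool's min-x is at 244; the table's min-x is 0; gap = 244 mm.

A is a table. B is a stool. The stool is on top of the table, centred. The gap from the stool to the table's −x edge is 244 mm.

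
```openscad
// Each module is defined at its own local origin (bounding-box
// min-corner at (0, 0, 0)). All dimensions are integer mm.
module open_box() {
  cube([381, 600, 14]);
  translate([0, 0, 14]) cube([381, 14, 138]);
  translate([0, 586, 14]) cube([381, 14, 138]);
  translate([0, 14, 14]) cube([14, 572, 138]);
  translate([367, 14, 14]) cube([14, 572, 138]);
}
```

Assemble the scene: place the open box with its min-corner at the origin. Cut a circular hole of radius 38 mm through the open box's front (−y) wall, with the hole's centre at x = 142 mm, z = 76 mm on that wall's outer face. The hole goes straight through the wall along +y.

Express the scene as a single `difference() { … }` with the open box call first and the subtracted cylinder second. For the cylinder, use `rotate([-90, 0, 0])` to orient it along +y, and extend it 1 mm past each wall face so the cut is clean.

difference() {
  open_box();
  translate([142, -1, 76]) rotate([-90, 0, 0]) cylinder(h = 16, r = 38);
}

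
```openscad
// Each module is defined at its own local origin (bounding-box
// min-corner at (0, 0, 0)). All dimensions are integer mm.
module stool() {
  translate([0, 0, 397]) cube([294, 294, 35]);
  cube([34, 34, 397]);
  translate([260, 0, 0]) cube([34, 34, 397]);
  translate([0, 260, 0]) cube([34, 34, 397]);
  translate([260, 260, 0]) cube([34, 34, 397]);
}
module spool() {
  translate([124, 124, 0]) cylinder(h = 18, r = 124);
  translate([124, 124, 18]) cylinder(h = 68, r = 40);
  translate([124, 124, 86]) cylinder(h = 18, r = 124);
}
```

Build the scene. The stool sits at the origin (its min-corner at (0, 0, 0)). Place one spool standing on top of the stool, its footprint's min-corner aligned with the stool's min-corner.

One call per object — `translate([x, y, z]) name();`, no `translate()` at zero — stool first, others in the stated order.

stool();
translate([0, 0, 432]) spool();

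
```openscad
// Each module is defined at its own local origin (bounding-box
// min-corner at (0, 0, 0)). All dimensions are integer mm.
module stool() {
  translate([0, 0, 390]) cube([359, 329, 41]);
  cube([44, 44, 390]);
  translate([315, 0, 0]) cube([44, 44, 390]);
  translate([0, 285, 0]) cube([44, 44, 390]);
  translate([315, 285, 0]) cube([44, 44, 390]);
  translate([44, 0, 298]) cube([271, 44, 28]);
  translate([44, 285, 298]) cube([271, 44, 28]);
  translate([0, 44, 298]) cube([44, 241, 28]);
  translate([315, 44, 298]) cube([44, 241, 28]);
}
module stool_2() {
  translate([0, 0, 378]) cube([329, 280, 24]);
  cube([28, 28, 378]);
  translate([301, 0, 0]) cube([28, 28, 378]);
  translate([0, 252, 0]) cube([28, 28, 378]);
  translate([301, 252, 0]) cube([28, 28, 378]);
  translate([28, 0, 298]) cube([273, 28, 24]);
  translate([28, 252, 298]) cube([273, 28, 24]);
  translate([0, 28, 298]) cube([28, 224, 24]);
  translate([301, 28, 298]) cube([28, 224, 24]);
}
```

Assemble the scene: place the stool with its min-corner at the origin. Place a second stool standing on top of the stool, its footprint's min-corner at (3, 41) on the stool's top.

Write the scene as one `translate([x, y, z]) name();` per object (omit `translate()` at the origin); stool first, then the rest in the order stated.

stool();
translate([3, 41, 431]) stool_2();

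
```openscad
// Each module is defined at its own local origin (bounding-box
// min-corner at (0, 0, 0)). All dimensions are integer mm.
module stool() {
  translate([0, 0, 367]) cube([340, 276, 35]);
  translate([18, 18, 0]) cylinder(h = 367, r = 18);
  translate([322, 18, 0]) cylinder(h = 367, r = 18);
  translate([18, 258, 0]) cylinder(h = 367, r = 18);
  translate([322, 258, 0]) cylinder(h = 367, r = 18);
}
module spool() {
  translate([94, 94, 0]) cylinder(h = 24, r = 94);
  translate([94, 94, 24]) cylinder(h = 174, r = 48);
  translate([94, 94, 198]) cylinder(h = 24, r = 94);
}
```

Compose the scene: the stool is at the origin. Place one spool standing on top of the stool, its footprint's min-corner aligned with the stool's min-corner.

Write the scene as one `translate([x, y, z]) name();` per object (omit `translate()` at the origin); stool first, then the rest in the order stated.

stool();
translate([0, 0, 402]) spool();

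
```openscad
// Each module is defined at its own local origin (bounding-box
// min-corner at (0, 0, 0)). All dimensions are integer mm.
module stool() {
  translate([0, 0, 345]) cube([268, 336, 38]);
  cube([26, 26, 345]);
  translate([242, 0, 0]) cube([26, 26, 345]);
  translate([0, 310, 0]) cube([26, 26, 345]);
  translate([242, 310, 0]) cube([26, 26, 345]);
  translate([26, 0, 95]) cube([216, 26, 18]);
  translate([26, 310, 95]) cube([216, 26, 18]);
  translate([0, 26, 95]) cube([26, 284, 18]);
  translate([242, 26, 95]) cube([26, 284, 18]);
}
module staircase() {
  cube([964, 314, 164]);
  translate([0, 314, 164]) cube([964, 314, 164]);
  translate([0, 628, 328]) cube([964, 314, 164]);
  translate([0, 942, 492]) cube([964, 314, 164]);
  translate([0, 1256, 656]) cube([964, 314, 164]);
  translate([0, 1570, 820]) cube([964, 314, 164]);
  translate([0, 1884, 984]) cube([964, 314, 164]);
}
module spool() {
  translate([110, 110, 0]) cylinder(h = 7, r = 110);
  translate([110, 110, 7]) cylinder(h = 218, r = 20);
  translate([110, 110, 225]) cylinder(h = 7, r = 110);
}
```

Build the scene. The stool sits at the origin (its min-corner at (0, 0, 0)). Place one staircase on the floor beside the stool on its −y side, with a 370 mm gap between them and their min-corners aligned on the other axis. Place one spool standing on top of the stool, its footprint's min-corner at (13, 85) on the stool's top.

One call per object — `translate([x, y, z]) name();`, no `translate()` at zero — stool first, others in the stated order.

stool();
translate([0, -2568, 0]) staircase();
translate([13, 85, 383]) spool();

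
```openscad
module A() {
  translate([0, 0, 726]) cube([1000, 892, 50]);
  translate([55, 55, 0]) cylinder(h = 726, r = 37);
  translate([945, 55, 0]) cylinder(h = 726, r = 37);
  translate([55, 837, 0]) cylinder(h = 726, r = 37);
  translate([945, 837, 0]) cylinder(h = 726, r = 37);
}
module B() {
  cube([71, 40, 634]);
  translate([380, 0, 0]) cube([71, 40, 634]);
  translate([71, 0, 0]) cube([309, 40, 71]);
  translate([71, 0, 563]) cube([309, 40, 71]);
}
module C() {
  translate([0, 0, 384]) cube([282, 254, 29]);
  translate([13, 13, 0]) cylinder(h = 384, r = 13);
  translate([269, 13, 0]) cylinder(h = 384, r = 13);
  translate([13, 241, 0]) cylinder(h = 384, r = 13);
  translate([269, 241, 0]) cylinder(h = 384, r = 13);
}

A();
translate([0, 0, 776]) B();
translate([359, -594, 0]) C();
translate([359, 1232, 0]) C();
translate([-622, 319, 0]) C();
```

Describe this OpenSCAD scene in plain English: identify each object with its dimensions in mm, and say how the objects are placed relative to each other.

A is a table: top 1000 mm (x) × 892 mm (y), 50 mm thick, upper face at z = 776 mm, on four round legs of 74 mm diameter, each leg's bounding box inset 18 mm from the nearest pair of top edges, running from z = 0 to the bottom of the top.

B is a rectangular picture frame lying in the x–z plane (depth along y). The opening is 309 mm wide (x) by 492 mm tall (z), surrounded by a border 71 mm wide on all four sides. The frame is 40 mm deep and is made of two full-height vertical stiles with two horizontal rails fitted between them.

C is a four-legged stool. The seat is a 282×254×29 mm slab whose top surface is at z = 413 mm; four round legs, each 26 mm in diameter, run from the floor (z = 0) to the underside of the seat, each leg's axis is inset half a diameter from the nearest pair of seat edges (so the leg's bounding box is flush with the corner).

The picture frame is on top of the table. Three stools sit around the table at the −y, +y, −x sides.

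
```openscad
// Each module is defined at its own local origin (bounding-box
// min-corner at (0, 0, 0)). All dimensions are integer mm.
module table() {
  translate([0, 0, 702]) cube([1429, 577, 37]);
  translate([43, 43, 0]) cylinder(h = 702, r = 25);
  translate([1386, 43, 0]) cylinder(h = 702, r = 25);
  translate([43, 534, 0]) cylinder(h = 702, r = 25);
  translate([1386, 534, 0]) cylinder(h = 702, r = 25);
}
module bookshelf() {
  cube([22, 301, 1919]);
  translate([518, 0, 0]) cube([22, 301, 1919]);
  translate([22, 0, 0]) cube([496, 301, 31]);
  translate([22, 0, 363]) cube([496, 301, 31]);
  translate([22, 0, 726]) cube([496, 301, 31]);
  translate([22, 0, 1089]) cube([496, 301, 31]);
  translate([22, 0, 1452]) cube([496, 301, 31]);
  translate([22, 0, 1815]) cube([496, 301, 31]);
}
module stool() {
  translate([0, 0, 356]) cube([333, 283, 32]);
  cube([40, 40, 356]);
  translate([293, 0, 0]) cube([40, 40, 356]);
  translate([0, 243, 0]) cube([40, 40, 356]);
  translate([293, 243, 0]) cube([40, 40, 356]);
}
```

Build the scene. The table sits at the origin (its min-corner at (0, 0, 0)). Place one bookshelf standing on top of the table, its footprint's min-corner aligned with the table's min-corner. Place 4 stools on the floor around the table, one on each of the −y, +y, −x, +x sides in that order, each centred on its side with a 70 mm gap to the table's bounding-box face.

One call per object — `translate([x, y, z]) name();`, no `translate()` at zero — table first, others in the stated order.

table();
translate([0, 0, 739]) bookshelf();
translate([548, -353, 0]) stool();
translate([548, 647, 0]) stool();
translate([-403, 147, 0]) stool();
translate([1499, 147, 0]) stool();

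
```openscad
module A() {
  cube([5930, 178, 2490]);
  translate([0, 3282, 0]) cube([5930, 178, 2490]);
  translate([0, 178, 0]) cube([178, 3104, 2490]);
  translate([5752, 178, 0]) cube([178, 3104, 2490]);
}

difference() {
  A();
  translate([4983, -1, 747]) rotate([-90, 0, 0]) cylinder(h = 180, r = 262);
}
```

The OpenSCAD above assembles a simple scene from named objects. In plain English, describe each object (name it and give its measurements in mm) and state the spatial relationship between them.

A is the wall frame of a small rectangular building: four walls, each 2490 mm tall and 178 mm thick, enclosing a footprint 5930 mm (x) by 3460 mm (y) outside-to-outside, with no floor or roof. The front and back walls (the −y and +y sides) span the full width; the two side walls fit between them.

The house frame has a circular hole of radius 262 mm through its front wall, centred at (x = 4983, z = 747).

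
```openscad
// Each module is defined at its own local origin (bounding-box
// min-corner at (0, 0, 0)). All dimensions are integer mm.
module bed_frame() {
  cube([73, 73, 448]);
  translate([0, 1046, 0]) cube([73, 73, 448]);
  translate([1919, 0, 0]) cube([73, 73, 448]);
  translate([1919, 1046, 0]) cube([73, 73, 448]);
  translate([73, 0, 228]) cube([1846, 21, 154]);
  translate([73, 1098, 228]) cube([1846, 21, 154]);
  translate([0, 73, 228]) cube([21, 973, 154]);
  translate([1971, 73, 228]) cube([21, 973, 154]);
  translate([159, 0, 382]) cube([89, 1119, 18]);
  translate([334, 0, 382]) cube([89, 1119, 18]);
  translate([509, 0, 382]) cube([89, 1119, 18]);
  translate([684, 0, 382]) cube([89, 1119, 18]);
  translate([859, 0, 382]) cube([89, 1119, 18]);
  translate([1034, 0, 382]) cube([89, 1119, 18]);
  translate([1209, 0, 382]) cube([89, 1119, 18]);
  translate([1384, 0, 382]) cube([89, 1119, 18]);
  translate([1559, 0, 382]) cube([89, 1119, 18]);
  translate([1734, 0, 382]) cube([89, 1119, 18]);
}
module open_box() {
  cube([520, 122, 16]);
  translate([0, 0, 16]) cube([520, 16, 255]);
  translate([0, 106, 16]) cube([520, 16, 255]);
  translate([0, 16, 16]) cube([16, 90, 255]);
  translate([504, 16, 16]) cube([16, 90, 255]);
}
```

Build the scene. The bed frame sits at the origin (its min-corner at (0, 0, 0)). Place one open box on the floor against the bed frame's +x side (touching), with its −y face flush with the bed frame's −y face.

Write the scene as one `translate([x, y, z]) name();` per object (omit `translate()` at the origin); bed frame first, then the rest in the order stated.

bed_frame();
translate([1992, 0, 0]) open_box();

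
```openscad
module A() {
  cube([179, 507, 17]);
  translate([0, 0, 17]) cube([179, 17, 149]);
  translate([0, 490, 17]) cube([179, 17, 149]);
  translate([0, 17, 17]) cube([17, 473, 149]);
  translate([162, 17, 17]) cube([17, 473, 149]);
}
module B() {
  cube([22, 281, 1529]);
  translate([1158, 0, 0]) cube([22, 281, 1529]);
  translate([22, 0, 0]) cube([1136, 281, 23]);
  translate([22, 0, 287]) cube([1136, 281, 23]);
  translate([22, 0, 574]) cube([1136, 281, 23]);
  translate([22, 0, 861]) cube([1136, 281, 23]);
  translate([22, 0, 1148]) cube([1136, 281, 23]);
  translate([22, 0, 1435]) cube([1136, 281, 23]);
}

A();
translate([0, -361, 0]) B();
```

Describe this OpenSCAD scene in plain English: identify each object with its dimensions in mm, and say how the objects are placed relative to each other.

A is an open-topped rectangular box: outside dimensions 179×507×166 mm, with a uniform wall and base thickness of 17 mm. The base is a full 179×507 slab on the floor; four walls sit on top of the base. The front and back walls (the −y and +y sides) span the full width; the two side walls fit between them.

B is a bookshelf 1180 mm wide overall, 281 mm deep and 1529 mm tall. The two sides are 22 mm thick vertical panels. 6 horizontal shelves of 23 mm thickness span between the inner faces of the sides; the lowest shelf sits on the floor and shelves are stacked with a clear vertical gap of 264 mm between each pair.

The bookshelf is on the floor beside the open box on its −y side.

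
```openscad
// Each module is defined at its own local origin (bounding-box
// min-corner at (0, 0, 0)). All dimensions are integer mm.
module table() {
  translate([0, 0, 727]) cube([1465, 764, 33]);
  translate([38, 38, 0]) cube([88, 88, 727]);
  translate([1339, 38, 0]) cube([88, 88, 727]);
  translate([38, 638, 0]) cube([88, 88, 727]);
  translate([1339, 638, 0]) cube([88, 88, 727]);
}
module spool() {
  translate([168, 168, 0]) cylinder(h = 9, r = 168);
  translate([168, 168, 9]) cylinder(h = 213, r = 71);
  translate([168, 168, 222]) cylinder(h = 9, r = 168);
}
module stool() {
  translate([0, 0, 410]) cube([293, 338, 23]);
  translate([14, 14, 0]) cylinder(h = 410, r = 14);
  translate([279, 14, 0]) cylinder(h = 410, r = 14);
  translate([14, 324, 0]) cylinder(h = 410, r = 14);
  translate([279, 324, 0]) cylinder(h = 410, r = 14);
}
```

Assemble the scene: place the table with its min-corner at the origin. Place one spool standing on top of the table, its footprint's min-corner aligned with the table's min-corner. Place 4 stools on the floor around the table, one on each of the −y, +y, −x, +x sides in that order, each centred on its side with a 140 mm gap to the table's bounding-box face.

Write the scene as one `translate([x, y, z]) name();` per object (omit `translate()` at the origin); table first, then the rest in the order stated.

table();
translate([0, 0, 760]) spool();
translate([586, -478, 0]) stool();
translate([586, 904, 0]) stool();
translate([-433, 213, 0]) stool();
translate([1605, 213, 0]) stool();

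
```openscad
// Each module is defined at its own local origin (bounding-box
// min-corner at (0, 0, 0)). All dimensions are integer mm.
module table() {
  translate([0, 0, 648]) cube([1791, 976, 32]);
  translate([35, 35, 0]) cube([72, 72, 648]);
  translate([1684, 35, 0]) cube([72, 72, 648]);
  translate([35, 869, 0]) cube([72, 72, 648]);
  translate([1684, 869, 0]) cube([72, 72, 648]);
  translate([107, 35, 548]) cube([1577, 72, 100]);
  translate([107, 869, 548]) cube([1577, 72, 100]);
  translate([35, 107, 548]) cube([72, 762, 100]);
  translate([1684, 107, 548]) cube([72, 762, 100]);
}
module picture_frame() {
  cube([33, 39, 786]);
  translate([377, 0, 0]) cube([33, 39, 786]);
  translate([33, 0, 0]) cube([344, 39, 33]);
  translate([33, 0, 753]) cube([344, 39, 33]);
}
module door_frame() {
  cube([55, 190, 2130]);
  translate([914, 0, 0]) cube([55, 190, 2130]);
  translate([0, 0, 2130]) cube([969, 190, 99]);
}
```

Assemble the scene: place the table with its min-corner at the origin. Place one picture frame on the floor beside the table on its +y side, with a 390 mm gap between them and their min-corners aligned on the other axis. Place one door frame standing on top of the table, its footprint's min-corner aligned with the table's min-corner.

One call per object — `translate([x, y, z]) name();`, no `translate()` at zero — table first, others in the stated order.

table();
translate([0, 1366, 0]) picture_frame();
translate([0, 0, 680]) door_frame();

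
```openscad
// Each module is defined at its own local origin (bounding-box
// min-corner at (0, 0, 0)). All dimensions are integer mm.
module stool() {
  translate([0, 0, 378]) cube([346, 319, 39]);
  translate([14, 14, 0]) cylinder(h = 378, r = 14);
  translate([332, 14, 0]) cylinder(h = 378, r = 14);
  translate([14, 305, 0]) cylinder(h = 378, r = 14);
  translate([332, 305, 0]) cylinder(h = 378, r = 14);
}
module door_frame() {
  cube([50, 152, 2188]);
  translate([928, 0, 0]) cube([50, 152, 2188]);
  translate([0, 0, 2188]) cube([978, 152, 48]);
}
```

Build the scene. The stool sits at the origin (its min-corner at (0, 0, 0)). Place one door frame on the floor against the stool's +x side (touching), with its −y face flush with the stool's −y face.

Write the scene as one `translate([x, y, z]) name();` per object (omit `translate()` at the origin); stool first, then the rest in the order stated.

stool();
translate([346, 0, 0]) door_frame();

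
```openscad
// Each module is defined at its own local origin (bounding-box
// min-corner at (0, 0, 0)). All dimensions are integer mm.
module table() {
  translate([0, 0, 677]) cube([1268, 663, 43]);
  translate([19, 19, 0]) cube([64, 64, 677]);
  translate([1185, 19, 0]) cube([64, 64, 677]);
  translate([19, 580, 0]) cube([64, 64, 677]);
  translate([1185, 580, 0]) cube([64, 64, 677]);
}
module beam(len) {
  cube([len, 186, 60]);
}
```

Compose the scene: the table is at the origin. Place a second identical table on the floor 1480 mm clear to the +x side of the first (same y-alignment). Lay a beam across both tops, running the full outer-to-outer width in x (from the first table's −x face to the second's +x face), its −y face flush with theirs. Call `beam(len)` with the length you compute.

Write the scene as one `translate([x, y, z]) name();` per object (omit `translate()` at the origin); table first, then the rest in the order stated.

table();
translate([2748, 0, 0]) table();
translate([0, 0, 720]) beam(4016);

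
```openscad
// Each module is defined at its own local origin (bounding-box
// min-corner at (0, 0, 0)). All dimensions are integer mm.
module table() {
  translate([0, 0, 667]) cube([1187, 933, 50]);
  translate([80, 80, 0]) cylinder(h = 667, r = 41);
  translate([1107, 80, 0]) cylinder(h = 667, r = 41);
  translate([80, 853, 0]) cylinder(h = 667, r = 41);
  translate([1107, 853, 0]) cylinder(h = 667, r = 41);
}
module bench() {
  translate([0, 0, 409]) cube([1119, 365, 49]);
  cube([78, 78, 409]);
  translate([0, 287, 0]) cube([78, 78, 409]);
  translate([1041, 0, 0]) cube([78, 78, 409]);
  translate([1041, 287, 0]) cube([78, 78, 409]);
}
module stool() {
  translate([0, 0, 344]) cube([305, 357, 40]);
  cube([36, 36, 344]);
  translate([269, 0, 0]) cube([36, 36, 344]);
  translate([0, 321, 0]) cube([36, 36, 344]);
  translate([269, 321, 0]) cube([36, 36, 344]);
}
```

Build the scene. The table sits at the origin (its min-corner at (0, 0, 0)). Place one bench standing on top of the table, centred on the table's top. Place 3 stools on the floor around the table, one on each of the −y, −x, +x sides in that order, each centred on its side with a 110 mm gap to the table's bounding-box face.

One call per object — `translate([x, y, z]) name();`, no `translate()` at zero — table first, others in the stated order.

table();
translate([34, 284, 717]) bench();
translate([441, -467, 0]) stool();
translate([-415, 288, 0]) stool();
translate([1297, 288, 0]) stool();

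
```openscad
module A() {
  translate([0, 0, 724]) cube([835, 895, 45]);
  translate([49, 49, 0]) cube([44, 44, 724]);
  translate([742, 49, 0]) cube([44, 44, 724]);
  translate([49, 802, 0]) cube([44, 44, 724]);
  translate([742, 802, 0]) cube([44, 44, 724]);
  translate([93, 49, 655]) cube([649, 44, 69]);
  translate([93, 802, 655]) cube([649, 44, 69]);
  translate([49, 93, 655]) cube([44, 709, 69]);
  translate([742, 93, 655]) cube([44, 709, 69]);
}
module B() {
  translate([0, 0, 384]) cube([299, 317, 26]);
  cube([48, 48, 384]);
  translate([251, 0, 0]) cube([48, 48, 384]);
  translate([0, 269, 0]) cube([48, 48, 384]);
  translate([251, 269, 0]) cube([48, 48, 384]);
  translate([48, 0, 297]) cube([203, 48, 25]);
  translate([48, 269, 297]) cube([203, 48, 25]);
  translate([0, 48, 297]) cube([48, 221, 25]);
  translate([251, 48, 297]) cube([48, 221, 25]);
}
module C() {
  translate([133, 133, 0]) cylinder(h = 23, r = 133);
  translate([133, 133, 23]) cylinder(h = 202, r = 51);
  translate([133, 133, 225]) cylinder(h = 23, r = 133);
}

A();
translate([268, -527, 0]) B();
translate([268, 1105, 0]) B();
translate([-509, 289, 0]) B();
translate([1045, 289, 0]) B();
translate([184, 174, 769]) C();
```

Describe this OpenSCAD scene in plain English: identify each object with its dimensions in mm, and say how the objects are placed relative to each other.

A is a table with a 835×895 mm rectangular top, 45 mm thick, top surface at z = 769 mm, supported by four 44×44 mm square legs, each inset 49 mm from the nearest pair of top edges, running from the floor. Four apron rails, 44 mm thick and 69 mm tall, run between adjacent legs with their top edges flush with the underside of the top and their outer faces flush with the legs' outer faces.

B is a simple wooden stool: a rectangular seat 299 mm (x) by 317 mm (y), 26 mm thick, top face at z = 410 mm, on four square legs, each 48×48 mm in cross-section. The legs rest on z = 0, each flush with a corner of the seat. Four stretchers, 48 mm wide and 25 mm tall, connect adjacent legs with their undersides at z = 297 mm, each running between the inner faces of the legs it joins and aligned with the legs' outer faces on the other axis.

C is a spool: two coaxial disc flanges of radius 133 mm and thickness 23 mm, joined by a core cylinder of radius 51 mm and height 202 mm. The lower flange rests on z = 0 and the three cylinders share a vertical axis.

Four stools sit around the table at the −y, +y, −x, +x sides. The spool is on top of the table.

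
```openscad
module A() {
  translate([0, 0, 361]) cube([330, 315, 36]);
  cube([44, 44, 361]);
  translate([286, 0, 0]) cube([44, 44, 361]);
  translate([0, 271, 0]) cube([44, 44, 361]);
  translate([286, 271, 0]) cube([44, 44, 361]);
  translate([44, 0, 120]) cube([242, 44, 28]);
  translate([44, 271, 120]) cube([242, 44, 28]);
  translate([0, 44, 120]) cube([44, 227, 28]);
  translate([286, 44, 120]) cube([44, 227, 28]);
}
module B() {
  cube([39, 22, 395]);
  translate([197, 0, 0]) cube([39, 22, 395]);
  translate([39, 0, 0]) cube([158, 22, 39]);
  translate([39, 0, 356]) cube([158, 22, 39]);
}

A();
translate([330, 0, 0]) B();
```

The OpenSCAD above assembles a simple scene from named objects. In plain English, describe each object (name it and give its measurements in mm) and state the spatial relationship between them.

A is a simple wooden stool: a rectangular seat 330 mm (x) by 315 mm (y), 36 mm thick, top face at z = 397 mm, on four square legs, each 44×44 mm in cross-section. The legs rest on z = 0, each flush with a corner of the seat. Four stretchers, 44 mm wide and 28 mm tall, connect adjacent legs with their undersides at z = 120 mm, each running between the inner faces of the legs it joins and aligned with the legs' outer faces on the other axis.

B is a rectangular picture frame lying in the x–z plane (depth along y). The opening is 158 mm wide (x) by 317 mm tall (z), surrounded by a border 39 mm wide on all four sides. The frame is 22 mm deep and is made of two full-height vertical stiles with two horizontal rails fitted between them.

The picture frame is against the stool's +x side, with their −y faces flush.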